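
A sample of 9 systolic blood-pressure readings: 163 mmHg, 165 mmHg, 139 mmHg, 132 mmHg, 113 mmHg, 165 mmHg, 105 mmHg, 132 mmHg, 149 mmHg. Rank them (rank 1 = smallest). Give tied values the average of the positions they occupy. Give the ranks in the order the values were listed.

Sorted (ascending): 105, 113, 132, 132, 139, 149, 163, 165, 165
The 2 values of 132 occupy positions 3–4 → average rank (3+4)/2 = 3.5.
The 2 values of 165 occupy positions 8–9 → average rank (8+9)/2 = 8.5.

7, 8.5, 5, 3.5, 2, 8.5, 1, 3.5, 6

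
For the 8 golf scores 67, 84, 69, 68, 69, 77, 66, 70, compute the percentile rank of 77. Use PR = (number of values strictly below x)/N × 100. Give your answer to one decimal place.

N = 8.
Strictly below 77: 6. Equal to 77: 1.
PR = 6/8 × 100 = 75.0

75.0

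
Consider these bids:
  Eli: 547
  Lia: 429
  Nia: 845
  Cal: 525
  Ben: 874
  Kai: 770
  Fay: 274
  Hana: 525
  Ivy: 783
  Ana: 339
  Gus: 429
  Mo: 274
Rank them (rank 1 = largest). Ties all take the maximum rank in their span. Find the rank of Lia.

Sorted (descending): 874, 845, 783, 770, 547, 525, 525, 429, 429, 339, 274, 274
The 2 values of 525 occupy positions 6–7 → each gets rank 7.
The 2 values of 429 occupy positions 8–9 → each gets rank 9.
The 2 values of 274 occupy positions 11–12 → each gets rank 12.
Lia has value 429 → rank 9.

9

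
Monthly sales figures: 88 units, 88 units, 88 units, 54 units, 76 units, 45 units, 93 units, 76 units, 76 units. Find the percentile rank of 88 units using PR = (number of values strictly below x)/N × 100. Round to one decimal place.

55.6

N = 9.
Strictly below 88: 5. Equal to 88: 3.
PR = 5/9 × 100 = 55.6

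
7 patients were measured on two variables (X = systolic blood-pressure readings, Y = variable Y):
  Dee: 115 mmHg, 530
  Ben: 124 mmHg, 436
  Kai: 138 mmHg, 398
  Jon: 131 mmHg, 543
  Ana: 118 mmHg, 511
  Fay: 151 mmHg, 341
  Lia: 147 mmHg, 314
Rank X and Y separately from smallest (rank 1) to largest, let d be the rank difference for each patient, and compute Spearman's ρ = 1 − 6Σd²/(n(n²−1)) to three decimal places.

-0.750

Ranks of variable 1: 1, 3, 5, 4, 2, 7, 6
Ranks of variable 2: 6, 4, 3, 7, 5, 2, 1
d = r₁ − r₂: -5, -1, 2, -3, -3, 5, 5
d²: 25, 1, 4, 9, 9, 25, 25; Σd² = 98
ρ = 1 − 6·98/(7·48) = 1 − 588/336 = -0.750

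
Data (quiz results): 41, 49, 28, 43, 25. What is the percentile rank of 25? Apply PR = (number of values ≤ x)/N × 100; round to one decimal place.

20.0

N = 5.
Strictly below 25: 0. Equal to 25: 1.
PR = 1/5 × 100 = 20.0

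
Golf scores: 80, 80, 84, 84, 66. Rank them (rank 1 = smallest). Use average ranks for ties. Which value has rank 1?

66

Sorted (ascending): 66, 80, 80, 84, 84
The 2 values of 80 occupy positions 2–3 → average rank (2+3)/2 = 2.5.
The 2 values of 84 occupy positions 4–5 → average rank (4+5)/2 = 4.5.
Rank 1 → value 66.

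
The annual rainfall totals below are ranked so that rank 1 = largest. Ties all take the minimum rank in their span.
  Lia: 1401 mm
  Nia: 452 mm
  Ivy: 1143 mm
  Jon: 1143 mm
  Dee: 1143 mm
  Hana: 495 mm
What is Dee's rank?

2

Sorted (descending): 1401, 1143, 1143, 1143, 495, 452
The 3 values of 1143 occupy positions 2–4 → each gets rank 2.
Dee has value 1143 mm → rank 2.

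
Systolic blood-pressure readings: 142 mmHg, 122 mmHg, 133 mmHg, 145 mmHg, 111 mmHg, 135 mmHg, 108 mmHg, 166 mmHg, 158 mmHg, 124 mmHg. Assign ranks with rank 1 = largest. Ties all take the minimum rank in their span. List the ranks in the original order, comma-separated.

4, 8, 6, 3, 9, 5, 10, 1, 2, 7

Sorted (descending): 166, 158, 145, 142, 135, 133, 124, 122, 111, 108
No ties — each value takes its position as its rank.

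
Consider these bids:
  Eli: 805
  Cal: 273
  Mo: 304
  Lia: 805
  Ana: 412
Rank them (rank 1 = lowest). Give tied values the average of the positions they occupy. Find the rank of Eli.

4.5

Sorted (ascending): 273, 304, 412, 805, 805
The 2 values of 805 occupy positions 4–5 → average rank (4+5)/2 = 4.5.
Eli has value 805 → rank 4.5.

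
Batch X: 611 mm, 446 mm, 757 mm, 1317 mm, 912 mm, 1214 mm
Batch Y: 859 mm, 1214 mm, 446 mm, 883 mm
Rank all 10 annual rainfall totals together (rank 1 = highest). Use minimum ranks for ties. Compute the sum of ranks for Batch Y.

22

Sorted (descending): 1317, 1214, 1214, 912, 883, 859, 757, 611, 446, 446
The 2 values of 1214 occupy positions 2–3 → each gets rank 2.
The 2 values of 446 occupy positions 9–10 → each gets rank 9.
Batch Y values → pooled ranks: 859→6, 1214→2, 446→9, 883→5
Rank sum = 6 + 2 + 9 + 5 = 22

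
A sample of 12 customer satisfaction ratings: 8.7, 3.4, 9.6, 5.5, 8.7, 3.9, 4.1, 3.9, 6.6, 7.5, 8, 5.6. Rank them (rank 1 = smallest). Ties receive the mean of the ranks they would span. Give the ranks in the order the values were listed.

10.5, 1, 12, 5, 10.5, 2.5, 4, 2.5, 7, 8, 9, 6

Sorted (ascending): 3.4, 3.9, 3.9, 4.1, 5.5, 5.6, 6.6, 7.5, 8, 8.7, 8.7, 9.6
The 2 values of 3.9 occupy positions 2–3 → average rank (2+3)/2 = 2.5.
The 2 values of 8.7 occupy positions 10–11 → average rank (10+11)/2 = 10.5.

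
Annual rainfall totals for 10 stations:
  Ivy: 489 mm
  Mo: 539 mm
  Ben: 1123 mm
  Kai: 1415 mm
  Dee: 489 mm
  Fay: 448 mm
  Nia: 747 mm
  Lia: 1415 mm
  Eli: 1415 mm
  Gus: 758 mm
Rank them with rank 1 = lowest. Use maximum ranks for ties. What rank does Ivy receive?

3

Sorted (ascending): 448, 489, 489, 539, 747, 758, 1123, 1415, 1415, 1415
The 2 values of 489 occupy positions 2–3 → each gets rank 3.
The 3 values of 1415 occupy positions 8–10 → each gets rank 10.
Ivy has value 489 mm → rank 3.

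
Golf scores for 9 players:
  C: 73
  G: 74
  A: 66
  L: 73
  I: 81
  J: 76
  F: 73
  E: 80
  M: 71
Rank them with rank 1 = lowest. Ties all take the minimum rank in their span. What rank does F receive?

3

Sorted (ascending): 66, 71, 73, 73, 73, 74, 76, 80, 81
The 3 values of 73 occupy positions 3–5 → each gets rank 3.
F has value 73 → rank 3.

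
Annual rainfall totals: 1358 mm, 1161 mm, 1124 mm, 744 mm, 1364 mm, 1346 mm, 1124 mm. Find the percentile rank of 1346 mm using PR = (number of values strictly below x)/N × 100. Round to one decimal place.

N = 7.
Strictly below 1346: 4. Equal to 1346: 1.
PR = 4/7 × 100 = 57.1

57.1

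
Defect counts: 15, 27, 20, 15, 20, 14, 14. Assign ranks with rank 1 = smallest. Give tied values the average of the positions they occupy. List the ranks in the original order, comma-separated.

Sorted (ascending): 14, 14, 15, 15, 20, 20, 27
The 2 values of 14 occupy positions 1–2 → average rank (1+2)/2 = 1.5.
The 2 values of 15 occupy positions 3–4 → average rank (3+4)/2 = 3.5.
The 2 values of 20 occupy positions 5–6 → average rank (5+6)/2 = 5.5.

3.5, 7, 5.5, 3.5, 5.5, 1.5, 1.5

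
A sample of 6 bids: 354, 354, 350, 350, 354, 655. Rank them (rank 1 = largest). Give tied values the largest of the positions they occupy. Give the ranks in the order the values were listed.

4, 4, 6, 6, 4, 1

Sorted (descending): 655, 354, 354, 354, 350, 350
The 3 values of 354 occupy positions 2–4 → each gets rank 4.
The 2 values of 350 occupy positions 5–6 → each gets rank 6.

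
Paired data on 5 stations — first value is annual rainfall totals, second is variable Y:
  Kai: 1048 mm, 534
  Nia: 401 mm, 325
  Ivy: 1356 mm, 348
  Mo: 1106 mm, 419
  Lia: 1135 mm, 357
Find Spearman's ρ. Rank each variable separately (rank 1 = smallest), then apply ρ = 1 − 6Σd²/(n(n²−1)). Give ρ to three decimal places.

Ranks of variable 1: 2, 1, 5, 3, 4
Ranks of variable 2: 5, 1, 2, 4, 3
d = r₁ − r₂: -3, 0, 3, -1, 1
d²: 9, 0, 9, 1, 1; Σd² = 20
ρ = 1 − 6·20/(5·24) = 1 − 120/120 = 0.000

0.000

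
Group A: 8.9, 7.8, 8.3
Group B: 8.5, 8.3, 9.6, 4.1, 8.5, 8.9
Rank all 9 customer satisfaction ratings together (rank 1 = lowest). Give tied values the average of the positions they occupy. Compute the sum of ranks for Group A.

Sorted (ascending): 4.1, 7.8, 8.3, 8.3, 8.5, 8.5, 8.9, 8.9, 9.6
The 2 values of 8.3 occupy positions 3–4 → average rank (3+4)/2 = 3.5.
The 2 values of 8.5 occupy positions 5–6 → average rank (5+6)/2 = 5.5.
The 2 values of 8.9 occupy positions 7–8 → average rank (7+8)/2 = 7.5.
Group A values → pooled ranks: 8.9→7.5, 7.8→2, 8.3→3.5
Rank sum = 7.5 + 2 + 3.5 = 13

13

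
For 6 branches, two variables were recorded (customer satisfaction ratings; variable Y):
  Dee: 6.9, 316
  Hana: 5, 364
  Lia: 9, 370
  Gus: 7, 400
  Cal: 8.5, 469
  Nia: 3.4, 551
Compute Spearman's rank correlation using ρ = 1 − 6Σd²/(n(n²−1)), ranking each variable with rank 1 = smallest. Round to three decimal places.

-0.086

Ranks of variable 1: 3, 2, 6, 4, 5, 1
Ranks of variable 2: 1, 2, 3, 4, 5, 6
d = r₁ − r₂: 2, 0, 3, 0, 0, -5
d²: 4, 0, 9, 0, 0, 25; Σd² = 38
ρ = 1 − 6·38/(6·35) = 1 − 228/210 = -0.086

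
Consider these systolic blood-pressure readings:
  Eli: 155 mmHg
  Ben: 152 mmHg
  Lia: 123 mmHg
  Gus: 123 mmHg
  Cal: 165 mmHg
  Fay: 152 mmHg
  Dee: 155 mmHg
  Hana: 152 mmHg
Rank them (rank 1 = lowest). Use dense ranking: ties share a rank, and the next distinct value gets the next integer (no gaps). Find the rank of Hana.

Sorted (ascending): 123, 123, 152, 152, 152, 155, 155, 165
The 2 values of 123 share dense rank 1.
The 3 values of 152 share dense rank 2.
The 2 values of 155 share dense rank 3.
Remaining distinct values take the next consecutive integers.
Hana has value 152 mmHg → rank 2.

2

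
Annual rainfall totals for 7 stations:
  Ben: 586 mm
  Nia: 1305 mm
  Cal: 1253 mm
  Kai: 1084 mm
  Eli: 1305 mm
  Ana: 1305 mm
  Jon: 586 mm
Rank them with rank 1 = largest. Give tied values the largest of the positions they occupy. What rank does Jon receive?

Sorted (descending): 1305, 1305, 1305, 1253, 1084, 586, 586
The 3 values of 1305 occupy positions 1–3 → each gets rank 3.
The 2 values of 586 occupy positions 6–7 → each gets rank 7.
Jon has value 586 mm → rank 7.

7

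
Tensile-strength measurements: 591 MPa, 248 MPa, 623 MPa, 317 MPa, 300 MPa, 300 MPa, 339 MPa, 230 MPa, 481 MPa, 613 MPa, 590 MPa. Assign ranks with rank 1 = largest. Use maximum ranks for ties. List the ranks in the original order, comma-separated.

Sorted (descending): 623, 613, 591, 590, 481, 339, 317, 300, 300, 248, 230
The 2 values of 300 occupy positions 8–9 → each gets rank 9.

3, 10, 1, 7, 9, 9, 6, 11, 5, 2, 4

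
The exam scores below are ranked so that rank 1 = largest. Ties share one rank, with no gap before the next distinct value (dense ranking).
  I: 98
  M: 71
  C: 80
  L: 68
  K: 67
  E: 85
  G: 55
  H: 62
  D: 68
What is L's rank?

Sorted (descending): 98, 85, 80, 71, 68, 68, 67, 62, 55
The 2 values of 68 share dense rank 5.
Remaining distinct values take the next consecutive integers.
L has value 68 → rank 5.

5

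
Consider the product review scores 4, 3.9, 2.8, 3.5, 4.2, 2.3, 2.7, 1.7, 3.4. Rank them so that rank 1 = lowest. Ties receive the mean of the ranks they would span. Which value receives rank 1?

1.7

Sorted (ascending): 1.7, 2.3, 2.7, 2.8, 3.4, 3.5, 3.9, 4, 4.2
No ties — each value takes its position as its rank.
Rank 1 → value 1.7.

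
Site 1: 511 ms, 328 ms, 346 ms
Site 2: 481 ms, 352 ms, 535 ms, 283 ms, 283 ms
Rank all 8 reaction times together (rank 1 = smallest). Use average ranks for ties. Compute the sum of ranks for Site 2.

Sorted (ascending): 283, 283, 328, 346, 352, 481, 511, 535
The 2 values of 283 occupy positions 1–2 → average rank (1+2)/2 = 1.5.
Site 2 values → pooled ranks: 481→6, 352→5, 535→8, 283→1.5, 283→1.5
Rank sum = 6 + 5 + 8 + 1.5 + 1.5 = 22

22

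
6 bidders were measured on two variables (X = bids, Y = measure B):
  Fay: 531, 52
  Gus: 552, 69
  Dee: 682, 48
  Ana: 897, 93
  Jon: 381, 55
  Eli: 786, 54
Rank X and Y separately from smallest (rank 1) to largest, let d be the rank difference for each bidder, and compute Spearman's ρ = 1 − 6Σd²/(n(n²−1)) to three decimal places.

0.257

Ranks of variable 1: 2, 3, 4, 6, 1, 5
Ranks of variable 2: 2, 5, 1, 6, 4, 3
d = r₁ − r₂: 0, -2, 3, 0, -3, 2
d²: 0, 4, 9, 0, 9, 4; Σd² = 26
ρ = 1 − 6·26/(6·35) = 1 − 156/210 = 0.257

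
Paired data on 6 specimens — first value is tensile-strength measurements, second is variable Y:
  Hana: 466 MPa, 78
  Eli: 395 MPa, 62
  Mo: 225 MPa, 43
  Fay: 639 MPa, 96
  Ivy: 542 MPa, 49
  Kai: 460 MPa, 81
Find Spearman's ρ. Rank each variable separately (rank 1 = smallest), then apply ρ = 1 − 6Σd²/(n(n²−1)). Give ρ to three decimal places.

0.600

Ranks of variable 1: 4, 2, 1, 6, 5, 3
Ranks of variable 2: 4, 3, 1, 6, 2, 5
d = r₁ − r₂: 0, -1, 0, 0, 3, -2
d²: 0, 1, 0, 0, 9, 4; Σd² = 14
ρ = 1 − 6·14/(6·35) = 1 − 84/210 = 0.600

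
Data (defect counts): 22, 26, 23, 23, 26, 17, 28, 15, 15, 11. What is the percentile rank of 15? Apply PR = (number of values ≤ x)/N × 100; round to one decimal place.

30.0

N = 10.
Strictly below 15: 1. Equal to 15: 2.
PR = 3/10 × 100 = 30.0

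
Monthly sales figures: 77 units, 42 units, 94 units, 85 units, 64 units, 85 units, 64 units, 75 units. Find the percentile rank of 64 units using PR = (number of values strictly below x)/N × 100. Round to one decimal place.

12.5

N = 8.
Strictly below 64: 1. Equal to 64: 2.
PR = 1/8 × 100 = 12.5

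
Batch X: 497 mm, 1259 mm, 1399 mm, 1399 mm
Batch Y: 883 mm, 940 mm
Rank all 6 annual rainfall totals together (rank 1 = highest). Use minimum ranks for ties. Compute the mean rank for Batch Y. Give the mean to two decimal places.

Sorted (descending): 1399, 1399, 1259, 940, 883, 497
The 2 values of 1399 occupy positions 1–2 → each gets rank 1.
Batch Y values → pooled ranks: 883→5, 940→4
Mean rank = (5 + 4) / 2 = 4.50

4.50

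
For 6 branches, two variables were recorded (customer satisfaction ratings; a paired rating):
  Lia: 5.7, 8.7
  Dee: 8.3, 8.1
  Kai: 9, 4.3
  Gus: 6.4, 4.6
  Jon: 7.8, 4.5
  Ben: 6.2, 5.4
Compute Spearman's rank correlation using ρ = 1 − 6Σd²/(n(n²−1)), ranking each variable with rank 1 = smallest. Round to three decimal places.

Ranks of variable 1: 1, 5, 6, 3, 4, 2
Ranks of variable 2: 6, 5, 1, 3, 2, 4
d = r₁ − r₂: -5, 0, 5, 0, 2, -2
d²: 25, 0, 25, 0, 4, 4; Σd² = 58
ρ = 1 − 6·58/(6·35) = 1 − 348/210 = -0.657

-0.657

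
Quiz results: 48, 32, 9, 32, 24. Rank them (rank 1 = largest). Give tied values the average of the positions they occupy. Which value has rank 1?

Sorted (descending): 48, 32, 32, 24, 9
The 2 values of 32 occupy positions 2–3 → average rank (2+3)/2 = 2.5.
Rank 1 → value 48.

48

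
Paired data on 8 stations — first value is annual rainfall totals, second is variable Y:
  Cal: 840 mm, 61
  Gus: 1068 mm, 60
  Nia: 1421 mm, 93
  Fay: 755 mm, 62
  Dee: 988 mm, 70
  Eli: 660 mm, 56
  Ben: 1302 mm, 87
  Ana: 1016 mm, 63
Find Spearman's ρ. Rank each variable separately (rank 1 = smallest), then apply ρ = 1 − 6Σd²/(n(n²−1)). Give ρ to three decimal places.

Ranks of variable 1: 3, 6, 8, 2, 4, 1, 7, 5
Ranks of variable 2: 3, 2, 8, 4, 6, 1, 7, 5
d = r₁ − r₂: 0, 4, 0, -2, -2, 0, 0, 0
d²: 0, 16, 0, 4, 4, 0, 0, 0; Σd² = 24
ρ = 1 − 6·24/(8·63) = 1 − 144/504 = 0.714

0.714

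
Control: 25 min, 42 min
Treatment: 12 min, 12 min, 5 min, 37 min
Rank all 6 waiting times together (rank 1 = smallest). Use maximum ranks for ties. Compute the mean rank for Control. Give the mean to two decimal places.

Sorted (ascending): 5, 12, 12, 25, 37, 42
The 2 values of 12 occupy positions 2–3 → each gets rank 3.
Control values → pooled ranks: 25→4, 42→6
Mean rank = (4 + 6) / 2 = 5.00

5.00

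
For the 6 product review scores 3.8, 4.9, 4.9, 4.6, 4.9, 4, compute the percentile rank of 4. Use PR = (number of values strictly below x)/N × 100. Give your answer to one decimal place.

16.7

N = 6.
Strictly below 4: 1. Equal to 4: 1.
PR = 1/6 × 100 = 16.7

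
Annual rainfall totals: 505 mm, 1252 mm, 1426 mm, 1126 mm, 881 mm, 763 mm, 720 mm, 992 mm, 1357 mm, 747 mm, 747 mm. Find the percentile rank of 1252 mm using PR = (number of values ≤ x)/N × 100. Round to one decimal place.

81.8

N = 11.
Strictly below 1252: 8. Equal to 1252: 1.
PR = 9/11 × 100 = 81.8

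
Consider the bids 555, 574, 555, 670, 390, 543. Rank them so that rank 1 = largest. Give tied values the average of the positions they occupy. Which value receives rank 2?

Sorted (descending): 670, 574, 555, 555, 543, 390
The 2 values of 555 occupy positions 3–4 → average rank (3+4)/2 = 3.5.
Rank 2 → value 574.

574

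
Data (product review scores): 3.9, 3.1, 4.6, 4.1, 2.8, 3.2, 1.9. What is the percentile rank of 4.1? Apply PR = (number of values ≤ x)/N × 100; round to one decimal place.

85.7

N = 7.
Strictly below 4.1: 5. Equal to 4.1: 1.
PR = 6/7 × 100 = 85.7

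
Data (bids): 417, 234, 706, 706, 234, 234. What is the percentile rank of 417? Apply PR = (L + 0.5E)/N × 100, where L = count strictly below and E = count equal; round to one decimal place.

58.3

N = 6.
Strictly below 417: 3. Equal to 417: 1.
PR = (3 + 0.5·1)/6 × 100 = 58.3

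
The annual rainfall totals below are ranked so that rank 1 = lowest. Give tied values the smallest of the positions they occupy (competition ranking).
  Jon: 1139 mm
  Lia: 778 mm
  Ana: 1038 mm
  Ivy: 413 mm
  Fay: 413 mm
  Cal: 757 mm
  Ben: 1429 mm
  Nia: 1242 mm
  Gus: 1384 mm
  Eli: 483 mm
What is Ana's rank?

6

Sorted (ascending): 413, 413, 483, 757, 778, 1038, 1139, 1242, 1384, 1429
The 2 values of 413 occupy positions 1–2 → each gets rank 1.
Ana has value 1038 mm → rank 6.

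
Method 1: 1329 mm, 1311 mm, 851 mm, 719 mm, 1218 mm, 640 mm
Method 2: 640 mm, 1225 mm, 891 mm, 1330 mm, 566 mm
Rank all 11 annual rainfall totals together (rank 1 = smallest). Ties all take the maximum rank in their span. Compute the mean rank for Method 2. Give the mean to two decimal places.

Sorted (ascending): 566, 640, 640, 719, 851, 891, 1218, 1225, 1311, 1329, 1330
The 2 values of 640 occupy positions 2–3 → each gets rank 3.
Method 2 values → pooled ranks: 640→3, 1225→8, 891→6, 1330→11, 566→1
Mean rank = (3 + 8 + 6 + 11 + 1) / 5 = 5.80

5.80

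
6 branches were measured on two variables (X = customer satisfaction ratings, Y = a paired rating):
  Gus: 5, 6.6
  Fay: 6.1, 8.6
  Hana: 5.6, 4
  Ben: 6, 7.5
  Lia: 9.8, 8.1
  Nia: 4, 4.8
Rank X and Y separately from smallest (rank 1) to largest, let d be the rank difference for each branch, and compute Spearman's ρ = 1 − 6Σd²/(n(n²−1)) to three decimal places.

0.771

Ranks of variable 1: 2, 5, 3, 4, 6, 1
Ranks of variable 2: 3, 6, 1, 4, 5, 2
d = r₁ − r₂: -1, -1, 2, 0, 1, -1
d²: 1, 1, 4, 0, 1, 1; Σd² = 8
ρ = 1 − 6·8/(6·35) = 1 − 48/210 = 0.771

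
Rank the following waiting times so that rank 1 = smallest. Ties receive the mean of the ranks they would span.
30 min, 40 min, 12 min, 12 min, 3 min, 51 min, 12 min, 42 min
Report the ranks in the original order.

Sorted (ascending): 3, 12, 12, 12, 30, 40, 42, 51
The 3 values of 12 occupy positions 2–4 → average rank 3.

5, 6, 3, 3, 1, 8, 3, 7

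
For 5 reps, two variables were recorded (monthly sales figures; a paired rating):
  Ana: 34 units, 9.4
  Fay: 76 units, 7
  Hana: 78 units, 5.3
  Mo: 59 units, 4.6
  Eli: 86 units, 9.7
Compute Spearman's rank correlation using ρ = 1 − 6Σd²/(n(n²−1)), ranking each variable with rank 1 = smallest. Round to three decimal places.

0.300

Ranks of variable 1: 1, 3, 4, 2, 5
Ranks of variable 2: 4, 3, 2, 1, 5
d = r₁ − r₂: -3, 0, 2, 1, 0
d²: 9, 0, 4, 1, 0; Σd² = 14
ρ = 1 − 6·14/(5·24) = 1 − 84/120 = 0.300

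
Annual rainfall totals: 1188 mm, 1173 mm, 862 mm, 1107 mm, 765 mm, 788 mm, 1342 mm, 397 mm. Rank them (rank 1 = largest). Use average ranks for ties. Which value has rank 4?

1107

Sorted (descending): 1342, 1188, 1173, 1107, 862, 788, 765, 397
No ties — each value takes its position as its rank.
Rank 4 → value 1107.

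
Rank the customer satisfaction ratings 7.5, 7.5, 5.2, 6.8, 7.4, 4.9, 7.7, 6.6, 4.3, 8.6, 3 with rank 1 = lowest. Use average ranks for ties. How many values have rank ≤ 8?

7

Sorted (ascending): 3, 4.3, 4.9, 5.2, 6.6, 6.8, 7.4, 7.5, 7.5, 7.7, 8.6
The 2 values of 7.5 occupy positions 8–9 → average rank (8+9)/2 = 8.5.
Ranks ≤ 8: {1, 2, 3, 4, 5, 6, 7} → 7 values.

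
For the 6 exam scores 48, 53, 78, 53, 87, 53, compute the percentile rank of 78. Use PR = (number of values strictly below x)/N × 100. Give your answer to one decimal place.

N = 6.
Strictly below 78: 4. Equal to 78: 1.
PR = 4/6 × 100 = 66.7

66.7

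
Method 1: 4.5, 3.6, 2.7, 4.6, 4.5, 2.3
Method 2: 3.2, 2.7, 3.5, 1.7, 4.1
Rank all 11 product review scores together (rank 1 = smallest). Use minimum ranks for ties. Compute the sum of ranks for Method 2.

23

Sorted (ascending): 1.7, 2.3, 2.7, 2.7, 3.2, 3.5, 3.6, 4.1, 4.5, 4.5, 4.6
The 2 values of 2.7 occupy positions 3–4 → each gets rank 3.
The 2 values of 4.5 occupy positions 9–10 → each gets rank 9.
Method 2 values → pooled ranks: 3.2→5, 2.7→3, 3.5→6, 1.7→1, 4.1→8
Rank sum = 5 + 3 + 6 + 1 + 8 = 23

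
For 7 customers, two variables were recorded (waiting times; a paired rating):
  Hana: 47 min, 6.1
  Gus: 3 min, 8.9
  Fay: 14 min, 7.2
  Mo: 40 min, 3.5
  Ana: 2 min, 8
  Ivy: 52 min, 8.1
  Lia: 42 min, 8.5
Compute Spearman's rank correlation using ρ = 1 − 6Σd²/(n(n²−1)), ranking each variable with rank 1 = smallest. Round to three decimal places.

Ranks of variable 1: 6, 2, 3, 4, 1, 7, 5
Ranks of variable 2: 2, 7, 3, 1, 4, 5, 6
d = r₁ − r₂: 4, -5, 0, 3, -3, 2, -1
d²: 16, 25, 0, 9, 9, 4, 1; Σd² = 64
ρ = 1 − 6·64/(7·48) = 1 − 384/336 = -0.143

-0.143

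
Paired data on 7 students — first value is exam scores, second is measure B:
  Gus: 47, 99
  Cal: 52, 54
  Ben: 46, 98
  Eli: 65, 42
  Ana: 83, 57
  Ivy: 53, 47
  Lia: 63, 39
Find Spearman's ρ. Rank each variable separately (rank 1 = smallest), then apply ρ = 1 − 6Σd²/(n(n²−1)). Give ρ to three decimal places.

Ranks of variable 1: 2, 3, 1, 6, 7, 4, 5
Ranks of variable 2: 7, 4, 6, 2, 5, 3, 1
d = r₁ − r₂: -5, -1, -5, 4, 2, 1, 4
d²: 25, 1, 25, 16, 4, 1, 16; Σd² = 88
ρ = 1 − 6·88/(7·48) = 1 − 528/336 = -0.571

-0.571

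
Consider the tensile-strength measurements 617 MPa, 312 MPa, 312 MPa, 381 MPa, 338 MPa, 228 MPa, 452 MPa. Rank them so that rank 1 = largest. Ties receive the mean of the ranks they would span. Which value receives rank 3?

381

Sorted (descending): 617, 452, 381, 338, 312, 312, 228
The 2 values of 312 occupy positions 5–6 → average rank (5+6)/2 = 5.5.
Rank 3 → value 381.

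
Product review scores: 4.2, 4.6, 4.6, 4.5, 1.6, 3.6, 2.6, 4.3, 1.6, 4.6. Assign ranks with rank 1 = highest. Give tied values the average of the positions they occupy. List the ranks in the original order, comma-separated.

6, 2, 2, 4, 9.5, 7, 8, 5, 9.5, 2

Sorted (descending): 4.6, 4.6, 4.6, 4.5, 4.3, 4.2, 3.6, 2.6, 1.6, 1.6
The 3 values of 4.6 occupy positions 1–3 → average rank 2.
The 2 values of 1.6 occupy positions 9–10 → average rank (9+10)/2 = 9.5.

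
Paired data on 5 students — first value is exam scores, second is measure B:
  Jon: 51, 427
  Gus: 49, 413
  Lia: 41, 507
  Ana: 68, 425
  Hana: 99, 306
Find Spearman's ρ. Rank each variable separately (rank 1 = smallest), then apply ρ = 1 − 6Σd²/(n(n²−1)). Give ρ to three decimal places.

-0.700

Ranks of variable 1: 3, 2, 1, 4, 5
Ranks of variable 2: 4, 2, 5, 3, 1
d = r₁ − r₂: -1, 0, -4, 1, 4
d²: 1, 0, 16, 1, 16; Σd² = 34
ρ = 1 − 6·34/(5·24) = 1 − 204/120 = -0.700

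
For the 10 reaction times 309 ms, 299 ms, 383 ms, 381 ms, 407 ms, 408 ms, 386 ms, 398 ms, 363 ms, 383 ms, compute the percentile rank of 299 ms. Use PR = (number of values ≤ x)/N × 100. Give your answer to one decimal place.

10.0

N = 10.
Strictly below 299: 0. Equal to 299: 1.
PR = 1/10 × 100 = 10.0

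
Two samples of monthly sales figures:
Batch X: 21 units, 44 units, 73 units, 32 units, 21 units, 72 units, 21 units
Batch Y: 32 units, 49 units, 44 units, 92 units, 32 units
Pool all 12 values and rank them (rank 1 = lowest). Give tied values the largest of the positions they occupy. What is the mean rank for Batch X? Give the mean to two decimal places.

6.29

Sorted (ascending): 21, 21, 21, 32, 32, 32, 44, 44, 49, 72, 73, 92
The 3 values of 21 occupy positions 1–3 → each gets rank 3.
The 3 values of 32 occupy positions 4–6 → each gets rank 6.
The 2 values of 44 occupy positions 7–8 → each gets rank 8.
Batch X values → pooled ranks: 21→3, 44→8, 73→11, 32→6, 21→3, 72→10, 21→3
Mean rank = (3 + 8 + 11 + 6 + 3 + 10 + 3) / 7 = 6.29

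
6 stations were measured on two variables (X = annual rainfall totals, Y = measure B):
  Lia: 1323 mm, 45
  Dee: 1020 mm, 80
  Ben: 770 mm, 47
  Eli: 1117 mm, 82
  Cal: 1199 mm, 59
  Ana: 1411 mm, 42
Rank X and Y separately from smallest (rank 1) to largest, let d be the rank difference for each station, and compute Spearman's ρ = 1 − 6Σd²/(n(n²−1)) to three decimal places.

-0.600

Ranks of variable 1: 5, 2, 1, 3, 4, 6
Ranks of variable 2: 2, 5, 3, 6, 4, 1
d = r₁ − r₂: 3, -3, -2, -3, 0, 5
d²: 9, 9, 4, 9, 0, 25; Σd² = 56
ρ = 1 − 6·56/(6·35) = 1 − 336/210 = -0.600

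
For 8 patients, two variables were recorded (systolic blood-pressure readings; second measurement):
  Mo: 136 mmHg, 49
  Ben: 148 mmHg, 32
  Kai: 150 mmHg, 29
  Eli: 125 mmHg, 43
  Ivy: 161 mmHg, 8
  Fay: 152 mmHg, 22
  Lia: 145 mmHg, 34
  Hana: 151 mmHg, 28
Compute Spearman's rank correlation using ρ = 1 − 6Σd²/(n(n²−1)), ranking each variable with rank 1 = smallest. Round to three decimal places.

Ranks of variable 1: 2, 4, 5, 1, 8, 7, 3, 6
Ranks of variable 2: 8, 5, 4, 7, 1, 2, 6, 3
d = r₁ − r₂: -6, -1, 1, -6, 7, 5, -3, 3
d²: 36, 1, 1, 36, 49, 25, 9, 9; Σd² = 166
ρ = 1 − 6·166/(8·63) = 1 − 996/504 = -0.976

-0.976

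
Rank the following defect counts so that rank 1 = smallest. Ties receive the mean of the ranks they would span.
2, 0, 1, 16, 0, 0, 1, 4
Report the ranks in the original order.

Sorted (ascending): 0, 0, 0, 1, 1, 2, 4, 16
The 3 values of 0 occupy positions 1–3 → average rank 2.
The 2 values of 1 occupy positions 4–5 → average rank (4+5)/2 = 4.5.

6, 2, 4.5, 8, 2, 2, 4.5, 7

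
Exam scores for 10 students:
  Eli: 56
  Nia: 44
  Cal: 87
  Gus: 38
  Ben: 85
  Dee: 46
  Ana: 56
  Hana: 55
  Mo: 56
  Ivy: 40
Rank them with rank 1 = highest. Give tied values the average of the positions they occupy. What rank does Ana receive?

Sorted (descending): 87, 85, 56, 56, 56, 55, 46, 44, 40, 38
The 3 values of 56 occupy positions 3–5 → average rank 4.
Ana has value 56 → rank 4.

4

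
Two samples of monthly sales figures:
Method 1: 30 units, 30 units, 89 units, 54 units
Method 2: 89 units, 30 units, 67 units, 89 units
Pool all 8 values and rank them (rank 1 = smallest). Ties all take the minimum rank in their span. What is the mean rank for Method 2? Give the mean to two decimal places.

Sorted (ascending): 30, 30, 30, 54, 67, 89, 89, 89
The 3 values of 30 occupy positions 1–3 → each gets rank 1.
The 3 values of 89 occupy positions 6–8 → each gets rank 6.
Method 2 values → pooled ranks: 89→6, 30→1, 67→5, 89→6
Mean rank = (6 + 1 + 5 + 6) / 4 = 4.50

4.50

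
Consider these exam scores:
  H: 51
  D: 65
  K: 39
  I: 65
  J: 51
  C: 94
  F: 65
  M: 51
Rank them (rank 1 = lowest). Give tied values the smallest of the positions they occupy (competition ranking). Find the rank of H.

Sorted (ascending): 39, 51, 51, 51, 65, 65, 65, 94
The 3 values of 51 occupy positions 2–4 → each gets rank 2.
The 3 values of 65 occupy positions 5–7 → each gets rank 5.
H has value 51 → rank 2.

2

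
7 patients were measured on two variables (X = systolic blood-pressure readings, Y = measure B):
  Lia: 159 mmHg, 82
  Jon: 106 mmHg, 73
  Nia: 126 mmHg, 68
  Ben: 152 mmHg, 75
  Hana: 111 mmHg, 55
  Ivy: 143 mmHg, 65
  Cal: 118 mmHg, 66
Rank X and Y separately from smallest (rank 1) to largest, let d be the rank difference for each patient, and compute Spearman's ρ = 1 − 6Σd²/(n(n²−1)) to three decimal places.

0.536

Ranks of variable 1: 7, 1, 4, 6, 2, 5, 3
Ranks of variable 2: 7, 5, 4, 6, 1, 2, 3
d = r₁ − r₂: 0, -4, 0, 0, 1, 3, 0
d²: 0, 16, 0, 0, 1, 9, 0; Σd² = 26
ρ = 1 − 6·26/(7·48) = 1 − 156/336 = 0.536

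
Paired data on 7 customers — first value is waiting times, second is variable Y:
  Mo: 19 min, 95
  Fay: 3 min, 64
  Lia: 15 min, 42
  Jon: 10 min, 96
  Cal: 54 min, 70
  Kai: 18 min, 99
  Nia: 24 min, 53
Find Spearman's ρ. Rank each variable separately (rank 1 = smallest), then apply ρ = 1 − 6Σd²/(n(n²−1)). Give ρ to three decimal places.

Ranks of variable 1: 5, 1, 3, 2, 7, 4, 6
Ranks of variable 2: 5, 3, 1, 6, 4, 7, 2
d = r₁ − r₂: 0, -2, 2, -4, 3, -3, 4
d²: 0, 4, 4, 16, 9, 9, 16; Σd² = 58
ρ = 1 − 6·58/(7·48) = 1 − 348/336 = -0.036

-0.036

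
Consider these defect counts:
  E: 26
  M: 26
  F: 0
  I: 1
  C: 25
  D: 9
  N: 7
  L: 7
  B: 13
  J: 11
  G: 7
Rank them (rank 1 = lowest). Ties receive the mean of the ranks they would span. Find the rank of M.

10.5

Sorted (ascending): 0, 1, 7, 7, 7, 9, 11, 13, 25, 26, 26
The 3 values of 7 occupy positions 3–5 → average rank 4.
The 2 values of 26 occupy positions 10–11 → average rank (10+11)/2 = 10.5.
M has value 26 → rank 10.5.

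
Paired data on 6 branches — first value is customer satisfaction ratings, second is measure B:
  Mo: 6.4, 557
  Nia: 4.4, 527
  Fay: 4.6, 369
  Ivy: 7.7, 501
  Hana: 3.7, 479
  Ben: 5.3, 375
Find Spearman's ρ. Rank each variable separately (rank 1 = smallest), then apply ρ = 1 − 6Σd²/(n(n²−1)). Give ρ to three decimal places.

0.257

Ranks of variable 1: 5, 2, 3, 6, 1, 4
Ranks of variable 2: 6, 5, 1, 4, 3, 2
d = r₁ − r₂: -1, -3, 2, 2, -2, 2
d²: 1, 9, 4, 4, 4, 4; Σd² = 26
ρ = 1 − 6·26/(6·35) = 1 − 156/210 = 0.257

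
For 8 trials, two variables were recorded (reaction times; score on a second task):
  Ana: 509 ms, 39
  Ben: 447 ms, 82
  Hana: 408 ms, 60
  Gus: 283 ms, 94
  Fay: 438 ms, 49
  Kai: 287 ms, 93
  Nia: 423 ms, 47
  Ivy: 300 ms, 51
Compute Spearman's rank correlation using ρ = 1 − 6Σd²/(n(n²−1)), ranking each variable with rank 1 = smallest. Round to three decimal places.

-0.714

Ranks of variable 1: 8, 7, 4, 1, 6, 2, 5, 3
Ranks of variable 2: 1, 6, 5, 8, 3, 7, 2, 4
d = r₁ − r₂: 7, 1, -1, -7, 3, -5, 3, -1
d²: 49, 1, 1, 49, 9, 25, 9, 1; Σd² = 144
ρ = 1 − 6·144/(8·63) = 1 − 864/504 = -0.714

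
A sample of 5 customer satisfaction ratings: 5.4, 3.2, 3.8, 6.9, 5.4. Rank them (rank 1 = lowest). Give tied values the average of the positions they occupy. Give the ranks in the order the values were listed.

3.5, 1, 2, 5, 3.5

Sorted (ascending): 3.2, 3.8, 5.4, 5.4, 6.9
The 2 values of 5.4 occupy positions 3–4 → average rank (3+4)/2 = 3.5.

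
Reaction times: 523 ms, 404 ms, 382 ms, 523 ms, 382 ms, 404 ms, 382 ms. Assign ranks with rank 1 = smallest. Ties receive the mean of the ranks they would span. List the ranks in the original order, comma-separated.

6.5, 4.5, 2, 6.5, 2, 4.5, 2

Sorted (ascending): 382, 382, 382, 404, 404, 523, 523
The 3 values of 382 occupy positions 1–3 → average rank 2.
The 2 values of 404 occupy positions 4–5 → average rank (4+5)/2 = 4.5.
The 2 values of 523 occupy positions 6–7 → average rank (6+7)/2 = 6.5.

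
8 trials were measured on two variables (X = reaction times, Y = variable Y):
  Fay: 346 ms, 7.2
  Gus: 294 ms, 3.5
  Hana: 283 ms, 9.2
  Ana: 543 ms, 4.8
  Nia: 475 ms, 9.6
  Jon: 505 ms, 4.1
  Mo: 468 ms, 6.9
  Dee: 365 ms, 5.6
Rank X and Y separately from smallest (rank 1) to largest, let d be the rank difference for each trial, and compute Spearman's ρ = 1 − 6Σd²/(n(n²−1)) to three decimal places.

-0.190

Ranks of variable 1: 3, 2, 1, 8, 6, 7, 5, 4
Ranks of variable 2: 6, 1, 7, 3, 8, 2, 5, 4
d = r₁ − r₂: -3, 1, -6, 5, -2, 5, 0, 0
d²: 9, 1, 36, 25, 4, 25, 0, 0; Σd² = 100
ρ = 1 − 6·100/(8·63) = 1 − 600/504 = -0.190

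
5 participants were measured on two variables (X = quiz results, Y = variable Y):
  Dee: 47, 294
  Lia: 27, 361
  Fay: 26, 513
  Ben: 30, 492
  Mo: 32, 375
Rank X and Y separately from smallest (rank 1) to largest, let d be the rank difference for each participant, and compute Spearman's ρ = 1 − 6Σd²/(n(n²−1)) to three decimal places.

-0.700

Ranks of variable 1: 5, 2, 1, 3, 4
Ranks of variable 2: 1, 2, 5, 4, 3
d = r₁ − r₂: 4, 0, -4, -1, 1
d²: 16, 0, 16, 1, 1; Σd² = 34
ρ = 1 − 6·34/(5·24) = 1 − 204/120 = -0.700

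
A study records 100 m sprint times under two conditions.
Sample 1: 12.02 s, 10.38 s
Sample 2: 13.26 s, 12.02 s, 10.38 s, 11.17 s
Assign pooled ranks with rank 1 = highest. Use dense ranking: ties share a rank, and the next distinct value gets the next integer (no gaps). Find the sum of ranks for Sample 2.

10

Sorted (descending): 13.26, 12.02, 12.02, 11.17, 10.38, 10.38
The 2 values of 12.02 share dense rank 2.
The 2 values of 10.38 share dense rank 4.
Remaining distinct values take the next consecutive integers.
Sample 2 values → pooled ranks: 13.26→1, 12.02→2, 10.38→4, 11.17→3
Rank sum = 1 + 2 + 4 + 3 = 10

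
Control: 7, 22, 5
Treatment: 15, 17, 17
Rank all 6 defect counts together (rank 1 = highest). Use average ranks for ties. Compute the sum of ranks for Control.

12

Sorted (descending): 22, 17, 17, 15, 7, 5
The 2 values of 17 occupy positions 2–3 → average rank (2+3)/2 = 2.5.
Control values → pooled ranks: 7→5, 22→1, 5→6
Rank sum = 5 + 1 + 6 = 12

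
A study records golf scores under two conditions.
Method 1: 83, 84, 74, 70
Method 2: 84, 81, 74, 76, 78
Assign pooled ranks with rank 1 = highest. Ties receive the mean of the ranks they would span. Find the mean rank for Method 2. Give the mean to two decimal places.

4.80

Sorted (descending): 84, 84, 83, 81, 78, 76, 74, 74, 70
The 2 values of 84 occupy positions 1–2 → average rank (1+2)/2 = 1.5.
The 2 values of 74 occupy positions 7–8 → average rank (7+8)/2 = 7.5.
Method 2 values → pooled ranks: 84→1.5, 81→4, 74→7.5, 76→6, 78→5
Mean rank = (1.5 + 4 + 7.5 + 6 + 5) / 5 = 4.80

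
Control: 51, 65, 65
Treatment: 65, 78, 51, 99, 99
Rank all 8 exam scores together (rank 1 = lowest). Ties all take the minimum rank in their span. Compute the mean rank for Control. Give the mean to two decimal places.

2.33

Sorted (ascending): 51, 51, 65, 65, 65, 78, 99, 99
The 2 values of 51 occupy positions 1–2 → each gets rank 1.
The 3 values of 65 occupy positions 3–5 → each gets rank 3.
The 2 values of 99 occupy positions 7–8 → each gets rank 7.
Control values → pooled ranks: 51→1, 65→3, 65→3
Mean rank = (1 + 3 + 3) / 3 = 2.33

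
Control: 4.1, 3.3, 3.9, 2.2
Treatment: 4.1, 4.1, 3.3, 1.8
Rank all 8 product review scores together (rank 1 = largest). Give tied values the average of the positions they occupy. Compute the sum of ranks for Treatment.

Sorted (descending): 4.1, 4.1, 4.1, 3.9, 3.3, 3.3, 2.2, 1.8
The 3 values of 4.1 occupy positions 1–3 → average rank 2.
The 2 values of 3.3 occupy positions 5–6 → average rank (5+6)/2 = 5.5.
Treatment values → pooled ranks: 4.1→2, 4.1→2, 3.3→5.5, 1.8→8
Rank sum = 2 + 2 + 5.5 + 8 = 17.5

17.5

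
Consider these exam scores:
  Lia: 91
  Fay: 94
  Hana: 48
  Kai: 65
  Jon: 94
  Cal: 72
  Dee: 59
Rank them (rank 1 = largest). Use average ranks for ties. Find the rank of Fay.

Sorted (descending): 94, 94, 91, 72, 65, 59, 48
The 2 values of 94 occupy positions 1–2 → average rank (1+2)/2 = 1.5.
Fay has value 94 → rank 1.5.

1.5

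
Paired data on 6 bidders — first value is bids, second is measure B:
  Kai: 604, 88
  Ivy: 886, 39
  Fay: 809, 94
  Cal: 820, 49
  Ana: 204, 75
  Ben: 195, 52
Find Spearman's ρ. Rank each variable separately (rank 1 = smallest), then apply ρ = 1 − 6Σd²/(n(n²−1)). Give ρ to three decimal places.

Ranks of variable 1: 3, 6, 4, 5, 2, 1
Ranks of variable 2: 5, 1, 6, 2, 4, 3
d = r₁ − r₂: -2, 5, -2, 3, -2, -2
d²: 4, 25, 4, 9, 4, 4; Σd² = 50
ρ = 1 − 6·50/(6·35) = 1 − 300/210 = -0.429

-0.429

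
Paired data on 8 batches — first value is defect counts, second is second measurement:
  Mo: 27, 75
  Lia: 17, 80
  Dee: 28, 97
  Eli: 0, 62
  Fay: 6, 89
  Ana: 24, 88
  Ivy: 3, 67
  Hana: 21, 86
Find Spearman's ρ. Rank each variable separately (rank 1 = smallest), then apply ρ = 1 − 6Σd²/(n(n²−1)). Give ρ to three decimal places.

0.619

Ranks of variable 1: 7, 4, 8, 1, 3, 6, 2, 5
Ranks of variable 2: 3, 4, 8, 1, 7, 6, 2, 5
d = r₁ − r₂: 4, 0, 0, 0, -4, 0, 0, 0
d²: 16, 0, 0, 0, 16, 0, 0, 0; Σd² = 32
ρ = 1 − 6·32/(8·63) = 1 − 192/504 = 0.619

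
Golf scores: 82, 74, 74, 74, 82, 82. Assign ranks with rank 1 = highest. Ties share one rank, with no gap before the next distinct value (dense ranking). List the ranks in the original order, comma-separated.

1, 2, 2, 2, 1, 1

Sorted (descending): 82, 82, 82, 74, 74, 74
The 3 values of 82 share dense rank 1.
The 3 values of 74 share dense rank 2.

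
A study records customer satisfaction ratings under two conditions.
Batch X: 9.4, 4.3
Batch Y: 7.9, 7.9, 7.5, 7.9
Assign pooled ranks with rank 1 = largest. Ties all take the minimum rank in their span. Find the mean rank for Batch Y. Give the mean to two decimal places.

Sorted (descending): 9.4, 7.9, 7.9, 7.9, 7.5, 4.3
The 3 values of 7.9 occupy positions 2–4 → each gets rank 2.
Batch Y values → pooled ranks: 7.9→2, 7.9→2, 7.5→5, 7.9→2
Mean rank = (2 + 2 + 5 + 2) / 4 = 2.75

2.75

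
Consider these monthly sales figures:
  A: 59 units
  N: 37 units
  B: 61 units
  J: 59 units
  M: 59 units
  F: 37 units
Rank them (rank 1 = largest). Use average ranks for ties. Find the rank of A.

3

Sorted (descending): 61, 59, 59, 59, 37, 37
The 3 values of 59 occupy positions 2–4 → average rank 3.
The 2 values of 37 occupy positions 5–6 → average rank (5+6)/2 = 5.5.
A has value 59 units → rank 3.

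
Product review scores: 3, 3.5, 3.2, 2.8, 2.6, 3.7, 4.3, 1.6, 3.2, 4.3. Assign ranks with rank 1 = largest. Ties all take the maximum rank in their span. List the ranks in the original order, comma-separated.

Sorted (descending): 4.3, 4.3, 3.7, 3.5, 3.2, 3.2, 3, 2.8, 2.6, 1.6
The 2 values of 4.3 occupy positions 1–2 → each gets rank 2.
The 2 values of 3.2 occupy positions 5–6 → each gets rank 6.

7, 4, 6, 8, 9, 3, 2, 10, 6, 2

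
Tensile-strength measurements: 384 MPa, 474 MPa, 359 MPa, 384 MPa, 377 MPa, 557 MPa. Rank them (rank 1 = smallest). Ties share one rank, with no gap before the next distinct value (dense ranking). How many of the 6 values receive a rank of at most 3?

4

Sorted (ascending): 359, 377, 384, 384, 474, 557
The 2 values of 384 share dense rank 3.
Remaining distinct values take the next consecutive integers.
Ranks ≤ 3: {1, 2, 3, 3} → 4 values.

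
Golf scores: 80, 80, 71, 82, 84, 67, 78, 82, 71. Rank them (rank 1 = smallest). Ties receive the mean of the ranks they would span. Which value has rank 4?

Sorted (ascending): 67, 71, 71, 78, 80, 80, 82, 82, 84
The 2 values of 71 occupy positions 2–3 → average rank (2+3)/2 = 2.5.
The 2 values of 80 occupy positions 5–6 → average rank (5+6)/2 = 5.5.
The 2 values of 82 occupy positions 7–8 → average rank (7+8)/2 = 7.5.
Rank 4 → value 78.

78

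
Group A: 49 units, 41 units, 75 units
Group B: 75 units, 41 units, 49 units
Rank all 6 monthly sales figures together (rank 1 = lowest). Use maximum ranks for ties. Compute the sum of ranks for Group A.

12

Sorted (ascending): 41, 41, 49, 49, 75, 75
The 2 values of 41 occupy positions 1–2 → each gets rank 2.
The 2 values of 49 occupy positions 3–4 → each gets rank 4.
The 2 values of 75 occupy positions 5–6 → each gets rank 6.
Group A values → pooled ranks: 49→4, 41→2, 75→6
Rank sum = 4 + 2 + 6 = 12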